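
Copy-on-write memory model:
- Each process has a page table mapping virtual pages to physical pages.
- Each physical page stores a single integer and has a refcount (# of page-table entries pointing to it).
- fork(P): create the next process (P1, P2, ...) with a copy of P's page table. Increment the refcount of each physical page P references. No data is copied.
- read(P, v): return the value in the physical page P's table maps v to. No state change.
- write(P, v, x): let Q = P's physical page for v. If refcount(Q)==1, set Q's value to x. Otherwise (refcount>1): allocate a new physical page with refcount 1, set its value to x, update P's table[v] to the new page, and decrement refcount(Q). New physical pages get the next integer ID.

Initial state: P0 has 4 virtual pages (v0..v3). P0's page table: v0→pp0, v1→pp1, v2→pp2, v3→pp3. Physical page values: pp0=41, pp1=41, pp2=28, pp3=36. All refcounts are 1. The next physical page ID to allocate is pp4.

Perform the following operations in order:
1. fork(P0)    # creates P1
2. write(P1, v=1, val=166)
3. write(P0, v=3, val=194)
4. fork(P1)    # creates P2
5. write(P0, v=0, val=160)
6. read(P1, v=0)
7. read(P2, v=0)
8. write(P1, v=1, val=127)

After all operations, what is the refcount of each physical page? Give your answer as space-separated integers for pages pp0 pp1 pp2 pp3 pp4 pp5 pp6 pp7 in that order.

Answer: 2 1 3 2 1 1 1 1

Derivation:
Op 1: fork(P0) -> P1. 4 ppages; refcounts: pp0:2 pp1:2 pp2:2 pp3:2
Op 2: write(P1, v1, 166). refcount(pp1)=2>1 -> COPY to pp4. 5 ppages; refcounts: pp0:2 pp1:1 pp2:2 pp3:2 pp4:1
Op 3: write(P0, v3, 194). refcount(pp3)=2>1 -> COPY to pp5. 6 ppages; refcounts: pp0:2 pp1:1 pp2:2 pp3:1 pp4:1 pp5:1
Op 4: fork(P1) -> P2. 6 ppages; refcounts: pp0:3 pp1:1 pp2:3 pp3:2 pp4:2 pp5:1
Op 5: write(P0, v0, 160). refcount(pp0)=3>1 -> COPY to pp6. 7 ppages; refcounts: pp0:2 pp1:1 pp2:3 pp3:2 pp4:2 pp5:1 pp6:1
Op 6: read(P1, v0) -> 41. No state change.
Op 7: read(P2, v0) -> 41. No state change.
Op 8: write(P1, v1, 127). refcount(pp4)=2>1 -> COPY to pp7. 8 ppages; refcounts: pp0:2 pp1:1 pp2:3 pp3:2 pp4:1 pp5:1 pp6:1 pp7:1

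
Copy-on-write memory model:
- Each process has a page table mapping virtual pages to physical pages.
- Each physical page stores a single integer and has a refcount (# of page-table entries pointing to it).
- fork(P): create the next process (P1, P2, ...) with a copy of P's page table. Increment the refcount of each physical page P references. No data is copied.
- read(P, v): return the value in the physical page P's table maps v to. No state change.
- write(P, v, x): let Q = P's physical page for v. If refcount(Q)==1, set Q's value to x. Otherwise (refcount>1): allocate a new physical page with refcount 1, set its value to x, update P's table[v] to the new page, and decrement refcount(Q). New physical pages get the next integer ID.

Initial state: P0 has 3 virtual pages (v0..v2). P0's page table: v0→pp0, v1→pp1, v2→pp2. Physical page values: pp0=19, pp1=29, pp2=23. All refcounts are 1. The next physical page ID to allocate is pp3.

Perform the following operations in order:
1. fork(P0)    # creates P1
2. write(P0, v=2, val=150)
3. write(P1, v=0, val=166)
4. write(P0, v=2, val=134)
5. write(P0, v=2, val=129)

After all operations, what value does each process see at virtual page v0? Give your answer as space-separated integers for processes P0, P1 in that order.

Op 1: fork(P0) -> P1. 3 ppages; refcounts: pp0:2 pp1:2 pp2:2
Op 2: write(P0, v2, 150). refcount(pp2)=2>1 -> COPY to pp3. 4 ppages; refcounts: pp0:2 pp1:2 pp2:1 pp3:1
Op 3: write(P1, v0, 166). refcount(pp0)=2>1 -> COPY to pp4. 5 ppages; refcounts: pp0:1 pp1:2 pp2:1 pp3:1 pp4:1
Op 4: write(P0, v2, 134). refcount(pp3)=1 -> write in place. 5 ppages; refcounts: pp0:1 pp1:2 pp2:1 pp3:1 pp4:1
Op 5: write(P0, v2, 129). refcount(pp3)=1 -> write in place. 5 ppages; refcounts: pp0:1 pp1:2 pp2:1 pp3:1 pp4:1
P0: v0 -> pp0 = 19
P1: v0 -> pp4 = 166

Answer: 19 166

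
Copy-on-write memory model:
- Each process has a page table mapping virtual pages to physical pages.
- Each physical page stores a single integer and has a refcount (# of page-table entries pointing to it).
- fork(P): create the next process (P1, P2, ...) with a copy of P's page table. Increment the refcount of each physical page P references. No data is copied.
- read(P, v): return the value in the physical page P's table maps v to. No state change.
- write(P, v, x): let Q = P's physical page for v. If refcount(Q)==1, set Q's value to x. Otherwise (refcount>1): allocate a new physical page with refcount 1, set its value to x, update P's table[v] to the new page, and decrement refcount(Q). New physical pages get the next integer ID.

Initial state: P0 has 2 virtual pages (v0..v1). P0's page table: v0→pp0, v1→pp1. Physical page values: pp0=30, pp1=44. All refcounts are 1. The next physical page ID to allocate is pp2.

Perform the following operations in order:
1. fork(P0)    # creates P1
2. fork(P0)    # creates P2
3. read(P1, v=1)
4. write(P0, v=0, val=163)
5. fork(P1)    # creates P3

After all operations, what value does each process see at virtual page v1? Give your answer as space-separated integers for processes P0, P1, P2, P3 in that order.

Op 1: fork(P0) -> P1. 2 ppages; refcounts: pp0:2 pp1:2
Op 2: fork(P0) -> P2. 2 ppages; refcounts: pp0:3 pp1:3
Op 3: read(P1, v1) -> 44. No state change.
Op 4: write(P0, v0, 163). refcount(pp0)=3>1 -> COPY to pp2. 3 ppages; refcounts: pp0:2 pp1:3 pp2:1
Op 5: fork(P1) -> P3. 3 ppages; refcounts: pp0:3 pp1:4 pp2:1
P0: v1 -> pp1 = 44
P1: v1 -> pp1 = 44
P2: v1 -> pp1 = 44
P3: v1 -> pp1 = 44

Answer: 44 44 44 44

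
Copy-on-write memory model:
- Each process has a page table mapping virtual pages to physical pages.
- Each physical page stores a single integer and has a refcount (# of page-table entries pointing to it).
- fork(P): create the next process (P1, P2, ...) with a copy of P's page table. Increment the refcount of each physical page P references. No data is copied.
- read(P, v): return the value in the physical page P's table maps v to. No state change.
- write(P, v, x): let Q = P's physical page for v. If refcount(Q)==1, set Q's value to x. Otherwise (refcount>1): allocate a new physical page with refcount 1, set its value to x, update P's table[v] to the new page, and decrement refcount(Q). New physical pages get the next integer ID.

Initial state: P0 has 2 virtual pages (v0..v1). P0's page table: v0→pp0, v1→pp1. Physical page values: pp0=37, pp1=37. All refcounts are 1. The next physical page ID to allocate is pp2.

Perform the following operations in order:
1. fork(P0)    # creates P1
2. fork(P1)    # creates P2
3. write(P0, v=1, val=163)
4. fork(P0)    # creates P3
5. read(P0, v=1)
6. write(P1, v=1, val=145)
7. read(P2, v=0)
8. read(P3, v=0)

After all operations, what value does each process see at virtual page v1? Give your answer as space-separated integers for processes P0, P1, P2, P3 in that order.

Answer: 163 145 37 163

Derivation:
Op 1: fork(P0) -> P1. 2 ppages; refcounts: pp0:2 pp1:2
Op 2: fork(P1) -> P2. 2 ppages; refcounts: pp0:3 pp1:3
Op 3: write(P0, v1, 163). refcount(pp1)=3>1 -> COPY to pp2. 3 ppages; refcounts: pp0:3 pp1:2 pp2:1
Op 4: fork(P0) -> P3. 3 ppages; refcounts: pp0:4 pp1:2 pp2:2
Op 5: read(P0, v1) -> 163. No state change.
Op 6: write(P1, v1, 145). refcount(pp1)=2>1 -> COPY to pp3. 4 ppages; refcounts: pp0:4 pp1:1 pp2:2 pp3:1
Op 7: read(P2, v0) -> 37. No state change.
Op 8: read(P3, v0) -> 37. No state change.
P0: v1 -> pp2 = 163
P1: v1 -> pp3 = 145
P2: v1 -> pp1 = 37
P3: v1 -> pp2 = 163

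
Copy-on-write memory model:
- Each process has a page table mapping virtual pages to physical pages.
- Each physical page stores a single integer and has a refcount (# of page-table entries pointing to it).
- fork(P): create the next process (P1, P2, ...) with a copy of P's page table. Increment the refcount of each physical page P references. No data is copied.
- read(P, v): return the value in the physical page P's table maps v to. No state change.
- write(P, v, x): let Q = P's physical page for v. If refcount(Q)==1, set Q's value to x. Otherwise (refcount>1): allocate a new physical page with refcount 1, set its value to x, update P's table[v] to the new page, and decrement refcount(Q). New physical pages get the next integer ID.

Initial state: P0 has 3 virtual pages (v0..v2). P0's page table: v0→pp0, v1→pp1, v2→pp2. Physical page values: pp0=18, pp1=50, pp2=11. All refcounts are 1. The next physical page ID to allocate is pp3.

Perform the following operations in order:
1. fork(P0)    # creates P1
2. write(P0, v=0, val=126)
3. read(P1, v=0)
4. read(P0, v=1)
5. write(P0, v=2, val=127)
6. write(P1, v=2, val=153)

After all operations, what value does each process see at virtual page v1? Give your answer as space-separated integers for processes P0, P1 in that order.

Answer: 50 50

Derivation:
Op 1: fork(P0) -> P1. 3 ppages; refcounts: pp0:2 pp1:2 pp2:2
Op 2: write(P0, v0, 126). refcount(pp0)=2>1 -> COPY to pp3. 4 ppages; refcounts: pp0:1 pp1:2 pp2:2 pp3:1
Op 3: read(P1, v0) -> 18. No state change.
Op 4: read(P0, v1) -> 50. No state change.
Op 5: write(P0, v2, 127). refcount(pp2)=2>1 -> COPY to pp4. 5 ppages; refcounts: pp0:1 pp1:2 pp2:1 pp3:1 pp4:1
Op 6: write(P1, v2, 153). refcount(pp2)=1 -> write in place. 5 ppages; refcounts: pp0:1 pp1:2 pp2:1 pp3:1 pp4:1
P0: v1 -> pp1 = 50
P1: v1 -> pp1 = 50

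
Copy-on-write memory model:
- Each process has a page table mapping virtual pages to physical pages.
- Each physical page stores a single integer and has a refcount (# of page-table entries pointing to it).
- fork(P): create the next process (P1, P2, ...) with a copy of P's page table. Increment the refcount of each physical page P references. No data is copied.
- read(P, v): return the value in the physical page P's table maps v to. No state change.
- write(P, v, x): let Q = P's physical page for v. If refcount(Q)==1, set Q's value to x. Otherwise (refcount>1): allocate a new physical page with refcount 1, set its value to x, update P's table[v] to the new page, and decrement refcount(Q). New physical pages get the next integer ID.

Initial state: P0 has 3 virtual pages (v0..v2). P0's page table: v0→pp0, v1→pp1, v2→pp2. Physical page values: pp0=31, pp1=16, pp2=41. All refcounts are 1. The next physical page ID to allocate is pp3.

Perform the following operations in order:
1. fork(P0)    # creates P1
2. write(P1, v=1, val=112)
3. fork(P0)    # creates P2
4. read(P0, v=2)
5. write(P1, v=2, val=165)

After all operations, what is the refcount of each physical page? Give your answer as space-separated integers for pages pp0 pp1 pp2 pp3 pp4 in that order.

Answer: 3 2 2 1 1

Derivation:
Op 1: fork(P0) -> P1. 3 ppages; refcounts: pp0:2 pp1:2 pp2:2
Op 2: write(P1, v1, 112). refcount(pp1)=2>1 -> COPY to pp3. 4 ppages; refcounts: pp0:2 pp1:1 pp2:2 pp3:1
Op 3: fork(P0) -> P2. 4 ppages; refcounts: pp0:3 pp1:2 pp2:3 pp3:1
Op 4: read(P0, v2) -> 41. No state change.
Op 5: write(P1, v2, 165). refcount(pp2)=3>1 -> COPY to pp4. 5 ppages; refcounts: pp0:3 pp1:2 pp2:2 pp3:1 pp4:1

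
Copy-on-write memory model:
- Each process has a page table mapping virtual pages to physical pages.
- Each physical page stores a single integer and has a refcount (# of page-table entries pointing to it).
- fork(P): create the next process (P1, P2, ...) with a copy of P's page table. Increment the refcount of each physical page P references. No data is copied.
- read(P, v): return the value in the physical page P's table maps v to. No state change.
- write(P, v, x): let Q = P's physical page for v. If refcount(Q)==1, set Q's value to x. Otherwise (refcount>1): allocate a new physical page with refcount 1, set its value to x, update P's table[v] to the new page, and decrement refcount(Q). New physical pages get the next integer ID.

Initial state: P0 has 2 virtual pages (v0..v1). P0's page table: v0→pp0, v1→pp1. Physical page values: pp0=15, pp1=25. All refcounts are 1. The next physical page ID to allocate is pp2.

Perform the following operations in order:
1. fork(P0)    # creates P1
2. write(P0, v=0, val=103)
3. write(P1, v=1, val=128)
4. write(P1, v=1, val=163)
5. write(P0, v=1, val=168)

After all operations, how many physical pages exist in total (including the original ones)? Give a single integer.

Op 1: fork(P0) -> P1. 2 ppages; refcounts: pp0:2 pp1:2
Op 2: write(P0, v0, 103). refcount(pp0)=2>1 -> COPY to pp2. 3 ppages; refcounts: pp0:1 pp1:2 pp2:1
Op 3: write(P1, v1, 128). refcount(pp1)=2>1 -> COPY to pp3. 4 ppages; refcounts: pp0:1 pp1:1 pp2:1 pp3:1
Op 4: write(P1, v1, 163). refcount(pp3)=1 -> write in place. 4 ppages; refcounts: pp0:1 pp1:1 pp2:1 pp3:1
Op 5: write(P0, v1, 168). refcount(pp1)=1 -> write in place. 4 ppages; refcounts: pp0:1 pp1:1 pp2:1 pp3:1

Answer: 4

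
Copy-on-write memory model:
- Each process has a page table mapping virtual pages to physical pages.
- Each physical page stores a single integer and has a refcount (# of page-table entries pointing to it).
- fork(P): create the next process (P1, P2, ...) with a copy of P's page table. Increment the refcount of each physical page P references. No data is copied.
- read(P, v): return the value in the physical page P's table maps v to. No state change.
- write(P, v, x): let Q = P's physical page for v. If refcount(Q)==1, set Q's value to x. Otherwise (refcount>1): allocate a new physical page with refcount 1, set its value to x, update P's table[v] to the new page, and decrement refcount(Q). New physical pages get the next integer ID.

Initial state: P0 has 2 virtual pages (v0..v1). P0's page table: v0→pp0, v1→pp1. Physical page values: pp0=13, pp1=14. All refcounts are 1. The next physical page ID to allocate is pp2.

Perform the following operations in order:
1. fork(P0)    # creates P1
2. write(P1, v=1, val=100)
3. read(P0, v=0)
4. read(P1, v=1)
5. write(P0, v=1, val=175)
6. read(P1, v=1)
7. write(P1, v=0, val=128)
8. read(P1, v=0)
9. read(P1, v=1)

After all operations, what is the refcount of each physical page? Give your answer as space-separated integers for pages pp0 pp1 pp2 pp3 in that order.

Op 1: fork(P0) -> P1. 2 ppages; refcounts: pp0:2 pp1:2
Op 2: write(P1, v1, 100). refcount(pp1)=2>1 -> COPY to pp2. 3 ppages; refcounts: pp0:2 pp1:1 pp2:1
Op 3: read(P0, v0) -> 13. No state change.
Op 4: read(P1, v1) -> 100. No state change.
Op 5: write(P0, v1, 175). refcount(pp1)=1 -> write in place. 3 ppages; refcounts: pp0:2 pp1:1 pp2:1
Op 6: read(P1, v1) -> 100. No state change.
Op 7: write(P1, v0, 128). refcount(pp0)=2>1 -> COPY to pp3. 4 ppages; refcounts: pp0:1 pp1:1 pp2:1 pp3:1
Op 8: read(P1, v0) -> 128. No state change.
Op 9: read(P1, v1) -> 100. No state change.

Answer: 1 1 1 1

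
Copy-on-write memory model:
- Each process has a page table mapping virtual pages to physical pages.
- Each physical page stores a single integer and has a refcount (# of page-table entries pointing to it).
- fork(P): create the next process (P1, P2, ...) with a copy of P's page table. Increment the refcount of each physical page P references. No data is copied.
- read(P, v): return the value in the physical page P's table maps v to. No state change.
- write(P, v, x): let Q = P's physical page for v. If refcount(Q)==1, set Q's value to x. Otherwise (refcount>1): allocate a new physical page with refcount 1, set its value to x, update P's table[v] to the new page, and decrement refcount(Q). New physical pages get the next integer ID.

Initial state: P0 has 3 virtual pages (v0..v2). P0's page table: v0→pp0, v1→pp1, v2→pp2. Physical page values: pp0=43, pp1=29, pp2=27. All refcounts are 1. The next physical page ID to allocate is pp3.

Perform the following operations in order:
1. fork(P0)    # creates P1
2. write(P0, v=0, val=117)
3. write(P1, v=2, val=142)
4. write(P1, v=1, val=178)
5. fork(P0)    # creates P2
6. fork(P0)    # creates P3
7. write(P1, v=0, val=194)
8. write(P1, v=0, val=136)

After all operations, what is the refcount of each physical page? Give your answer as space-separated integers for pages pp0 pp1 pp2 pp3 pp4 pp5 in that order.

Answer: 1 3 3 3 1 1

Derivation:
Op 1: fork(P0) -> P1. 3 ppages; refcounts: pp0:2 pp1:2 pp2:2
Op 2: write(P0, v0, 117). refcount(pp0)=2>1 -> COPY to pp3. 4 ppages; refcounts: pp0:1 pp1:2 pp2:2 pp3:1
Op 3: write(P1, v2, 142). refcount(pp2)=2>1 -> COPY to pp4. 5 ppages; refcounts: pp0:1 pp1:2 pp2:1 pp3:1 pp4:1
Op 4: write(P1, v1, 178). refcount(pp1)=2>1 -> COPY to pp5. 6 ppages; refcounts: pp0:1 pp1:1 pp2:1 pp3:1 pp4:1 pp5:1
Op 5: fork(P0) -> P2. 6 ppages; refcounts: pp0:1 pp1:2 pp2:2 pp3:2 pp4:1 pp5:1
Op 6: fork(P0) -> P3. 6 ppages; refcounts: pp0:1 pp1:3 pp2:3 pp3:3 pp4:1 pp5:1
Op 7: write(P1, v0, 194). refcount(pp0)=1 -> write in place. 6 ppages; refcounts: pp0:1 pp1:3 pp2:3 pp3:3 pp4:1 pp5:1
Op 8: write(P1, v0, 136). refcount(pp0)=1 -> write in place. 6 ppages; refcounts: pp0:1 pp1:3 pp2:3 pp3:3 pp4:1 pp5:1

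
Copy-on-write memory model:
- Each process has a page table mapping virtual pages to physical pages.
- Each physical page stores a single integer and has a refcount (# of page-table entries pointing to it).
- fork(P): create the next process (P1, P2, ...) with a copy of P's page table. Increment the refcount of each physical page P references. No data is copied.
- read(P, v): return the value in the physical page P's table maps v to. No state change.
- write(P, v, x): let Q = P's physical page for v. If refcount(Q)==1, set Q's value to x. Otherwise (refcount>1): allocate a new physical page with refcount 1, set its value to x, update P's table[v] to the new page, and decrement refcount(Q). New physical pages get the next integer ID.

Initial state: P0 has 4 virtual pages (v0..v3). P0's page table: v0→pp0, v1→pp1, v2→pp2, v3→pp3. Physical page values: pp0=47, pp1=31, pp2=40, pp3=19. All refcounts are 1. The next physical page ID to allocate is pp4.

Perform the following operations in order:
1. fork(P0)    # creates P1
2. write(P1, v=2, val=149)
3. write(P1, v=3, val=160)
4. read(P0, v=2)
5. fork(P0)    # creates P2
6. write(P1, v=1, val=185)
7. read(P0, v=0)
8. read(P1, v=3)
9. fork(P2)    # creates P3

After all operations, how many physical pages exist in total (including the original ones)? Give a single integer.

Answer: 7

Derivation:
Op 1: fork(P0) -> P1. 4 ppages; refcounts: pp0:2 pp1:2 pp2:2 pp3:2
Op 2: write(P1, v2, 149). refcount(pp2)=2>1 -> COPY to pp4. 5 ppages; refcounts: pp0:2 pp1:2 pp2:1 pp3:2 pp4:1
Op 3: write(P1, v3, 160). refcount(pp3)=2>1 -> COPY to pp5. 6 ppages; refcounts: pp0:2 pp1:2 pp2:1 pp3:1 pp4:1 pp5:1
Op 4: read(P0, v2) -> 40. No state change.
Op 5: fork(P0) -> P2. 6 ppages; refcounts: pp0:3 pp1:3 pp2:2 pp3:2 pp4:1 pp5:1
Op 6: write(P1, v1, 185). refcount(pp1)=3>1 -> COPY to pp6. 7 ppages; refcounts: pp0:3 pp1:2 pp2:2 pp3:2 pp4:1 pp5:1 pp6:1
Op 7: read(P0, v0) -> 47. No state change.
Op 8: read(P1, v3) -> 160. No state change.
Op 9: fork(P2) -> P3. 7 ppages; refcounts: pp0:4 pp1:3 pp2:3 pp3:3 pp4:1 pp5:1 pp6:1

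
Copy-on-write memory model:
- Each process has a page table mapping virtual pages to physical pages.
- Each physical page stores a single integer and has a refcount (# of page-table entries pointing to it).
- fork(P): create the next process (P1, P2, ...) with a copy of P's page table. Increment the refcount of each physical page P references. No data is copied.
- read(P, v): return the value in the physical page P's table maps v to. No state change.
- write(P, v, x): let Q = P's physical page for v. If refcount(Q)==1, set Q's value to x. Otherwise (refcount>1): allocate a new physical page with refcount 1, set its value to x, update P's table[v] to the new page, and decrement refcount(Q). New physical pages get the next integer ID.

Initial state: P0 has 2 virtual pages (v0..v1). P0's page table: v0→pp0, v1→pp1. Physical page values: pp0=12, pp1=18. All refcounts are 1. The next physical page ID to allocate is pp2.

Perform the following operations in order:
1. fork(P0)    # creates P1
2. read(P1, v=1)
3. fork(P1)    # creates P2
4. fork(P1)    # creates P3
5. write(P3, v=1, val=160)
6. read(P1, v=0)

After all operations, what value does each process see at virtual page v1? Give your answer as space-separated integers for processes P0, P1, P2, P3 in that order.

Answer: 18 18 18 160

Derivation:
Op 1: fork(P0) -> P1. 2 ppages; refcounts: pp0:2 pp1:2
Op 2: read(P1, v1) -> 18. No state change.
Op 3: fork(P1) -> P2. 2 ppages; refcounts: pp0:3 pp1:3
Op 4: fork(P1) -> P3. 2 ppages; refcounts: pp0:4 pp1:4
Op 5: write(P3, v1, 160). refcount(pp1)=4>1 -> COPY to pp2. 3 ppages; refcounts: pp0:4 pp1:3 pp2:1
Op 6: read(P1, v0) -> 12. No state change.
P0: v1 -> pp1 = 18
P1: v1 -> pp1 = 18
P2: v1 -> pp1 = 18
P3: v1 -> pp2 = 160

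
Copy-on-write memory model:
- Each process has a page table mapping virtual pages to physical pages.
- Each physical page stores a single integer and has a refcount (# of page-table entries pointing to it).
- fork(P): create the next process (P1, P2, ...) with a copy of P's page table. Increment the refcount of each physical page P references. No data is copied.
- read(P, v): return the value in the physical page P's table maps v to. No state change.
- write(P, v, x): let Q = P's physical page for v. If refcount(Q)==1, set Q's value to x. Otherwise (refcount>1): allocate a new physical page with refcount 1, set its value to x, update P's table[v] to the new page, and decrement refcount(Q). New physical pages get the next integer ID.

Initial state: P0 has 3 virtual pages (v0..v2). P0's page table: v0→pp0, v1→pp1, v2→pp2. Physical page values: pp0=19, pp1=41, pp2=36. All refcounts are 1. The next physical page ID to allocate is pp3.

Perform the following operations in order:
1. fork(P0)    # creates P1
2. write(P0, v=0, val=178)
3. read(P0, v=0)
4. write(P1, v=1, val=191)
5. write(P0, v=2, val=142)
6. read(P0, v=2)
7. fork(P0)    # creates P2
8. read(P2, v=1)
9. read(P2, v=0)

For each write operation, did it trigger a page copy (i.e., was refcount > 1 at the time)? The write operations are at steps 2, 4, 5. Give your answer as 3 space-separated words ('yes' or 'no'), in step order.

Op 1: fork(P0) -> P1. 3 ppages; refcounts: pp0:2 pp1:2 pp2:2
Op 2: write(P0, v0, 178). refcount(pp0)=2>1 -> COPY to pp3. 4 ppages; refcounts: pp0:1 pp1:2 pp2:2 pp3:1
Op 3: read(P0, v0) -> 178. No state change.
Op 4: write(P1, v1, 191). refcount(pp1)=2>1 -> COPY to pp4. 5 ppages; refcounts: pp0:1 pp1:1 pp2:2 pp3:1 pp4:1
Op 5: write(P0, v2, 142). refcount(pp2)=2>1 -> COPY to pp5. 6 ppages; refcounts: pp0:1 pp1:1 pp2:1 pp3:1 pp4:1 pp5:1
Op 6: read(P0, v2) -> 142. No state change.
Op 7: fork(P0) -> P2. 6 ppages; refcounts: pp0:1 pp1:2 pp2:1 pp3:2 pp4:1 pp5:2
Op 8: read(P2, v1) -> 41. No state change.
Op 9: read(P2, v0) -> 178. No state change.

yes yes yes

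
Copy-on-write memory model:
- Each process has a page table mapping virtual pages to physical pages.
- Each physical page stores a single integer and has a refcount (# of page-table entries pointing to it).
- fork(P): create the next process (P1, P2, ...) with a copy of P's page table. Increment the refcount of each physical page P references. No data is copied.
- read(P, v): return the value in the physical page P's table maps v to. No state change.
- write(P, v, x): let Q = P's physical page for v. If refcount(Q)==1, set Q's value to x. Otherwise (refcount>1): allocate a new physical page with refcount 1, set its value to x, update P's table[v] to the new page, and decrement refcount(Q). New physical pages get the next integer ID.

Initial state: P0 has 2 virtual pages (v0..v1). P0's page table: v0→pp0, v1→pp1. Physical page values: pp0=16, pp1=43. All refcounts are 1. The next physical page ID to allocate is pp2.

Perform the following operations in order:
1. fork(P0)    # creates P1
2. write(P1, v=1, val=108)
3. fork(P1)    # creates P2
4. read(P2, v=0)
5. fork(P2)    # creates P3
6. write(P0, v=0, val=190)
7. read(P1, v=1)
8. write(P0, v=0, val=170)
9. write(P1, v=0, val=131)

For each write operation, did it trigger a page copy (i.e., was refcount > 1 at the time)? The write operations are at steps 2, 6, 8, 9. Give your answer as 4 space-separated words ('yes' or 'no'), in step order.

Op 1: fork(P0) -> P1. 2 ppages; refcounts: pp0:2 pp1:2
Op 2: write(P1, v1, 108). refcount(pp1)=2>1 -> COPY to pp2. 3 ppages; refcounts: pp0:2 pp1:1 pp2:1
Op 3: fork(P1) -> P2. 3 ppages; refcounts: pp0:3 pp1:1 pp2:2
Op 4: read(P2, v0) -> 16. No state change.
Op 5: fork(P2) -> P3. 3 ppages; refcounts: pp0:4 pp1:1 pp2:3
Op 6: write(P0, v0, 190). refcount(pp0)=4>1 -> COPY to pp3. 4 ppages; refcounts: pp0:3 pp1:1 pp2:3 pp3:1
Op 7: read(P1, v1) -> 108. No state change.
Op 8: write(P0, v0, 170). refcount(pp3)=1 -> write in place. 4 ppages; refcounts: pp0:3 pp1:1 pp2:3 pp3:1
Op 9: write(P1, v0, 131). refcount(pp0)=3>1 -> COPY to pp4. 5 ppages; refcounts: pp0:2 pp1:1 pp2:3 pp3:1 pp4:1

yes yes no yes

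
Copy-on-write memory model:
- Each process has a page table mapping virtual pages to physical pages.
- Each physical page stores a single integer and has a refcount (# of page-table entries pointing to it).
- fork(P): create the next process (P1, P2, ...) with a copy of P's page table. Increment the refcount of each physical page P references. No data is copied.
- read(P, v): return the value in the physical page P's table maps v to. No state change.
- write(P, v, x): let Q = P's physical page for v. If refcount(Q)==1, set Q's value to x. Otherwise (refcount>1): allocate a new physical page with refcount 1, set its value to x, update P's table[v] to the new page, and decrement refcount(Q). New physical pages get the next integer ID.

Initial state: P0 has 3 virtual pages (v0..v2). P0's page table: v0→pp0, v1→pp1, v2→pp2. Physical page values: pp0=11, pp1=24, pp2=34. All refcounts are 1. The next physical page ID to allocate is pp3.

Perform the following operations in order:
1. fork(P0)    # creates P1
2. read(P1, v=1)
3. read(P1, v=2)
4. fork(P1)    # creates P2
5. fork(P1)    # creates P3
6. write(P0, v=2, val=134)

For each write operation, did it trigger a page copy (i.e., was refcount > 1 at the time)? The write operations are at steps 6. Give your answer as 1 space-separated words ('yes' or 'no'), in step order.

Op 1: fork(P0) -> P1. 3 ppages; refcounts: pp0:2 pp1:2 pp2:2
Op 2: read(P1, v1) -> 24. No state change.
Op 3: read(P1, v2) -> 34. No state change.
Op 4: fork(P1) -> P2. 3 ppages; refcounts: pp0:3 pp1:3 pp2:3
Op 5: fork(P1) -> P3. 3 ppages; refcounts: pp0:4 pp1:4 pp2:4
Op 6: write(P0, v2, 134). refcount(pp2)=4>1 -> COPY to pp3. 4 ppages; refcounts: pp0:4 pp1:4 pp2:3 pp3:1

yes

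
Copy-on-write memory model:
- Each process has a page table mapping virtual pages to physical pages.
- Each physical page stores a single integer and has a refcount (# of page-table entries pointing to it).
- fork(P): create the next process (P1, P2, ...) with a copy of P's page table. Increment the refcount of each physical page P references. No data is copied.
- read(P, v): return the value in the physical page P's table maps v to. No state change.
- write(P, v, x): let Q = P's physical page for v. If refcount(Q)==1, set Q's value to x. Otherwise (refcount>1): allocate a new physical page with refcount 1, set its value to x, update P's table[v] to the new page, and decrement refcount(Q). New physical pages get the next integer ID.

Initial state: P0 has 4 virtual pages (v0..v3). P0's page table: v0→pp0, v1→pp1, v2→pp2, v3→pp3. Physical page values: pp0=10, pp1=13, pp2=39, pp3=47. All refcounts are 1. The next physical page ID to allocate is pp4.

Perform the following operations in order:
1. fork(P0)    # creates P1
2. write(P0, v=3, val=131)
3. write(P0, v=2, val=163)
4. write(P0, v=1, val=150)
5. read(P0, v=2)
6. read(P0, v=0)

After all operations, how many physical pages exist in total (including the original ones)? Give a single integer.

Answer: 7

Derivation:
Op 1: fork(P0) -> P1. 4 ppages; refcounts: pp0:2 pp1:2 pp2:2 pp3:2
Op 2: write(P0, v3, 131). refcount(pp3)=2>1 -> COPY to pp4. 5 ppages; refcounts: pp0:2 pp1:2 pp2:2 pp3:1 pp4:1
Op 3: write(P0, v2, 163). refcount(pp2)=2>1 -> COPY to pp5. 6 ppages; refcounts: pp0:2 pp1:2 pp2:1 pp3:1 pp4:1 pp5:1
Op 4: write(P0, v1, 150). refcount(pp1)=2>1 -> COPY to pp6. 7 ppages; refcounts: pp0:2 pp1:1 pp2:1 pp3:1 pp4:1 pp5:1 pp6:1
Op 5: read(P0, v2) -> 163. No state change.
Op 6: read(P0, v0) -> 10. No state change.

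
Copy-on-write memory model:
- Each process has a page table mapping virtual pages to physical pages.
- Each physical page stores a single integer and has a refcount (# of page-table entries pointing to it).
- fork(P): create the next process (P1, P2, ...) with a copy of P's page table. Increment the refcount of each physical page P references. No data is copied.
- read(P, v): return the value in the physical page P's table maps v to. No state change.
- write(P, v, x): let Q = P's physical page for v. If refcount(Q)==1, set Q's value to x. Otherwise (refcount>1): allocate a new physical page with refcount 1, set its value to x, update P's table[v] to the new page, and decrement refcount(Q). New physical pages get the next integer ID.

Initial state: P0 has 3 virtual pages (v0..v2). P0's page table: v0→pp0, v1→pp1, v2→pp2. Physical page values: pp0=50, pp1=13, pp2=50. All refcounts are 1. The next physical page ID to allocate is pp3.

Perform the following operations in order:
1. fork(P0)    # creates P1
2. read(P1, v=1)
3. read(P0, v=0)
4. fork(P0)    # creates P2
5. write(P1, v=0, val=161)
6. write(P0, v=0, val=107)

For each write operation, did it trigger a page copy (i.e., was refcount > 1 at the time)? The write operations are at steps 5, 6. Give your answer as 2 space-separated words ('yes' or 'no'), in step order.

Op 1: fork(P0) -> P1. 3 ppages; refcounts: pp0:2 pp1:2 pp2:2
Op 2: read(P1, v1) -> 13. No state change.
Op 3: read(P0, v0) -> 50. No state change.
Op 4: fork(P0) -> P2. 3 ppages; refcounts: pp0:3 pp1:3 pp2:3
Op 5: write(P1, v0, 161). refcount(pp0)=3>1 -> COPY to pp3. 4 ppages; refcounts: pp0:2 pp1:3 pp2:3 pp3:1
Op 6: write(P0, v0, 107). refcount(pp0)=2>1 -> COPY to pp4. 5 ppages; refcounts: pp0:1 pp1:3 pp2:3 pp3:1 pp4:1

yes yes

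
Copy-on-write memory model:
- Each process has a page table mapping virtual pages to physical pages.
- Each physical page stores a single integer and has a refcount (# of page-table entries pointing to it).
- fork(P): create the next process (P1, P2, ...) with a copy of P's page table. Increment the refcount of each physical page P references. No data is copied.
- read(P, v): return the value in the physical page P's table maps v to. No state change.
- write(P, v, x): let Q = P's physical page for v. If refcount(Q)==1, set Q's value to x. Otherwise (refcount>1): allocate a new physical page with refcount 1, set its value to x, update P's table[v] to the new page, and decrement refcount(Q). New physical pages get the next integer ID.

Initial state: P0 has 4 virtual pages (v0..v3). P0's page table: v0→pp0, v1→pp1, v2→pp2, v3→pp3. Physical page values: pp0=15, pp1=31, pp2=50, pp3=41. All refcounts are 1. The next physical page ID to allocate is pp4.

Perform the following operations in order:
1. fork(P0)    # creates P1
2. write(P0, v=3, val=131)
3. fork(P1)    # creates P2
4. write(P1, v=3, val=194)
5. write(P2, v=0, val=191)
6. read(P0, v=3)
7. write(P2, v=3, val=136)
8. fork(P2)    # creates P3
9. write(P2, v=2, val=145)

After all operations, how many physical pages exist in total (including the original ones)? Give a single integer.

Op 1: fork(P0) -> P1. 4 ppages; refcounts: pp0:2 pp1:2 pp2:2 pp3:2
Op 2: write(P0, v3, 131). refcount(pp3)=2>1 -> COPY to pp4. 5 ppages; refcounts: pp0:2 pp1:2 pp2:2 pp3:1 pp4:1
Op 3: fork(P1) -> P2. 5 ppages; refcounts: pp0:3 pp1:3 pp2:3 pp3:2 pp4:1
Op 4: write(P1, v3, 194). refcount(pp3)=2>1 -> COPY to pp5. 6 ppages; refcounts: pp0:3 pp1:3 pp2:3 pp3:1 pp4:1 pp5:1
Op 5: write(P2, v0, 191). refcount(pp0)=3>1 -> COPY to pp6. 7 ppages; refcounts: pp0:2 pp1:3 pp2:3 pp3:1 pp4:1 pp5:1 pp6:1
Op 6: read(P0, v3) -> 131. No state change.
Op 7: write(P2, v3, 136). refcount(pp3)=1 -> write in place. 7 ppages; refcounts: pp0:2 pp1:3 pp2:3 pp3:1 pp4:1 pp5:1 pp6:1
Op 8: fork(P2) -> P3. 7 ppages; refcounts: pp0:2 pp1:4 pp2:4 pp3:2 pp4:1 pp5:1 pp6:2
Op 9: write(P2, v2, 145). refcount(pp2)=4>1 -> COPY to pp7. 8 ppages; refcounts: pp0:2 pp1:4 pp2:3 pp3:2 pp4:1 pp5:1 pp6:2 pp7:1

Answer: 8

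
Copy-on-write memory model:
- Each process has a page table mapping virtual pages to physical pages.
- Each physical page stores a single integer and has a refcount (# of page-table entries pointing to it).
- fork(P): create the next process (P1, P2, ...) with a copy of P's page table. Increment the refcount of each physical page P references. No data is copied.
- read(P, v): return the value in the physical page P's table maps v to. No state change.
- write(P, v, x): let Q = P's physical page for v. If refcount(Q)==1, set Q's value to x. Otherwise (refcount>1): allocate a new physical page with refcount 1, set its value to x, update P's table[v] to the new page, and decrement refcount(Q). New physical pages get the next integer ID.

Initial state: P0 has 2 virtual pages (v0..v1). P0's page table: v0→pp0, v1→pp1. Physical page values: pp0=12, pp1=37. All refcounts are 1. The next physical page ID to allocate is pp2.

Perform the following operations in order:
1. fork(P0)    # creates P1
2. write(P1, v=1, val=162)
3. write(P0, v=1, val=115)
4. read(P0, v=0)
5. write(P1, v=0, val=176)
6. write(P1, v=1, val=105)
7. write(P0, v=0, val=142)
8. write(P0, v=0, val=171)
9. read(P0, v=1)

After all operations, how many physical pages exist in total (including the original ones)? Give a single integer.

Op 1: fork(P0) -> P1. 2 ppages; refcounts: pp0:2 pp1:2
Op 2: write(P1, v1, 162). refcount(pp1)=2>1 -> COPY to pp2. 3 ppages; refcounts: pp0:2 pp1:1 pp2:1
Op 3: write(P0, v1, 115). refcount(pp1)=1 -> write in place. 3 ppages; refcounts: pp0:2 pp1:1 pp2:1
Op 4: read(P0, v0) -> 12. No state change.
Op 5: write(P1, v0, 176). refcount(pp0)=2>1 -> COPY to pp3. 4 ppages; refcounts: pp0:1 pp1:1 pp2:1 pp3:1
Op 6: write(P1, v1, 105). refcount(pp2)=1 -> write in place. 4 ppages; refcounts: pp0:1 pp1:1 pp2:1 pp3:1
Op 7: write(P0, v0, 142). refcount(pp0)=1 -> write in place. 4 ppages; refcounts: pp0:1 pp1:1 pp2:1 pp3:1
Op 8: write(P0, v0, 171). refcount(pp0)=1 -> write in place. 4 ppages; refcounts: pp0:1 pp1:1 pp2:1 pp3:1
Op 9: read(P0, v1) -> 115. No state change.

Answer: 4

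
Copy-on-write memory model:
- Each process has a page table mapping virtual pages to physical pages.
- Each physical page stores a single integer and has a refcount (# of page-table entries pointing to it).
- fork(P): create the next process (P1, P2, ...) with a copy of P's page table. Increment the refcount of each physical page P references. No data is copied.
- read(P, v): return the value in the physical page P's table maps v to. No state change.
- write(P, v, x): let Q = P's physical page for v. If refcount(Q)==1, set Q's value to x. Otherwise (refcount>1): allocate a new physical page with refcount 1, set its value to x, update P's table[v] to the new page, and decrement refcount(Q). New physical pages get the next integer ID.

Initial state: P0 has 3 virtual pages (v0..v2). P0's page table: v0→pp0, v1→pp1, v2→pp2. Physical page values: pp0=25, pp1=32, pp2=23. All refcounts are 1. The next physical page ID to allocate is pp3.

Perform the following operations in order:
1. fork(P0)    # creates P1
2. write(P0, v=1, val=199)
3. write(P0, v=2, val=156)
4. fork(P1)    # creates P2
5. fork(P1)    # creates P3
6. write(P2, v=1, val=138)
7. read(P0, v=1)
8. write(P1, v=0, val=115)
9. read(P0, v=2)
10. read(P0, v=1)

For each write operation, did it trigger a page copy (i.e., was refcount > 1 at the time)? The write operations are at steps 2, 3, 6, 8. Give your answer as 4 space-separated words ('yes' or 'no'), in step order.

Op 1: fork(P0) -> P1. 3 ppages; refcounts: pp0:2 pp1:2 pp2:2
Op 2: write(P0, v1, 199). refcount(pp1)=2>1 -> COPY to pp3. 4 ppages; refcounts: pp0:2 pp1:1 pp2:2 pp3:1
Op 3: write(P0, v2, 156). refcount(pp2)=2>1 -> COPY to pp4. 5 ppages; refcounts: pp0:2 pp1:1 pp2:1 pp3:1 pp4:1
Op 4: fork(P1) -> P2. 5 ppages; refcounts: pp0:3 pp1:2 pp2:2 pp3:1 pp4:1
Op 5: fork(P1) -> P3. 5 ppages; refcounts: pp0:4 pp1:3 pp2:3 pp3:1 pp4:1
Op 6: write(P2, v1, 138). refcount(pp1)=3>1 -> COPY to pp5. 6 ppages; refcounts: pp0:4 pp1:2 pp2:3 pp3:1 pp4:1 pp5:1
Op 7: read(P0, v1) -> 199. No state change.
Op 8: write(P1, v0, 115). refcount(pp0)=4>1 -> COPY to pp6. 7 ppages; refcounts: pp0:3 pp1:2 pp2:3 pp3:1 pp4:1 pp5:1 pp6:1
Op 9: read(P0, v2) -> 156. No state change.
Op 10: read(P0, v1) -> 199. No state change.

yes yes yes yes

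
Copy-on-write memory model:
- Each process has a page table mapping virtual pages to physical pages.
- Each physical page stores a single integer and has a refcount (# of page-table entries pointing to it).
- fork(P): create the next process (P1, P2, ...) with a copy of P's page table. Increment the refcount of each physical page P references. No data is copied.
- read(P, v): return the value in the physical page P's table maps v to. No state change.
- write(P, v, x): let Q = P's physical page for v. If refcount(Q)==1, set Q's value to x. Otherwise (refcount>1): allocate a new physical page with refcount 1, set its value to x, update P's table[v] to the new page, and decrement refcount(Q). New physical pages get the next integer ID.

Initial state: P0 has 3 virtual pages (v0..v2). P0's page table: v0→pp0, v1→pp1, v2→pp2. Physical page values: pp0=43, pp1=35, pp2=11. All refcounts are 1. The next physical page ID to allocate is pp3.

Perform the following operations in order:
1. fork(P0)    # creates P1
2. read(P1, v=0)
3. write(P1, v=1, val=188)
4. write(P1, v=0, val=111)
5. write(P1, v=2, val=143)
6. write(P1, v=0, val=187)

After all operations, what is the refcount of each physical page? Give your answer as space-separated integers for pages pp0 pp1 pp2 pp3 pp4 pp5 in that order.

Op 1: fork(P0) -> P1. 3 ppages; refcounts: pp0:2 pp1:2 pp2:2
Op 2: read(P1, v0) -> 43. No state change.
Op 3: write(P1, v1, 188). refcount(pp1)=2>1 -> COPY to pp3. 4 ppages; refcounts: pp0:2 pp1:1 pp2:2 pp3:1
Op 4: write(P1, v0, 111). refcount(pp0)=2>1 -> COPY to pp4. 5 ppages; refcounts: pp0:1 pp1:1 pp2:2 pp3:1 pp4:1
Op 5: write(P1, v2, 143). refcount(pp2)=2>1 -> COPY to pp5. 6 ppages; refcounts: pp0:1 pp1:1 pp2:1 pp3:1 pp4:1 pp5:1
Op 6: write(P1, v0, 187). refcount(pp4)=1 -> write in place. 6 ppages; refcounts: pp0:1 pp1:1 pp2:1 pp3:1 pp4:1 pp5:1

Answer: 1 1 1 1 1 1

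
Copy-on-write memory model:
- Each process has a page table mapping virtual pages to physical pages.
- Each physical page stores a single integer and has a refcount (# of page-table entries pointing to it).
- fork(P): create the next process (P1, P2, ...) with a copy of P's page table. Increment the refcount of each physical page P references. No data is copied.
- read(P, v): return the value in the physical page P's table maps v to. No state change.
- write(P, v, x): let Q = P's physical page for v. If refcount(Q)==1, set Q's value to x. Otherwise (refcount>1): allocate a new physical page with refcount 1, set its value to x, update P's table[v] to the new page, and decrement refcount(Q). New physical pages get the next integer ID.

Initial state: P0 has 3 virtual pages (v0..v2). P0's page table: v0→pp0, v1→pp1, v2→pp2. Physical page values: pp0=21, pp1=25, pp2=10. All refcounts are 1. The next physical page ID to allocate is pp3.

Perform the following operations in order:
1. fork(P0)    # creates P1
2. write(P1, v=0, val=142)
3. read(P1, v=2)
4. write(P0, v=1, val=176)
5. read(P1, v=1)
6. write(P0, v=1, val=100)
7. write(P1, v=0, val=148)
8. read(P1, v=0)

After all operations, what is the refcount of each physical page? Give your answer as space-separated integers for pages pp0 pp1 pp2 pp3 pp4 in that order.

Answer: 1 1 2 1 1

Derivation:
Op 1: fork(P0) -> P1. 3 ppages; refcounts: pp0:2 pp1:2 pp2:2
Op 2: write(P1, v0, 142). refcount(pp0)=2>1 -> COPY to pp3. 4 ppages; refcounts: pp0:1 pp1:2 pp2:2 pp3:1
Op 3: read(P1, v2) -> 10. No state change.
Op 4: write(P0, v1, 176). refcount(pp1)=2>1 -> COPY to pp4. 5 ppages; refcounts: pp0:1 pp1:1 pp2:2 pp3:1 pp4:1
Op 5: read(P1, v1) -> 25. No state change.
Op 6: write(P0, v1, 100). refcount(pp4)=1 -> write in place. 5 ppages; refcounts: pp0:1 pp1:1 pp2:2 pp3:1 pp4:1
Op 7: write(P1, v0, 148). refcount(pp3)=1 -> write in place. 5 ppages; refcounts: pp0:1 pp1:1 pp2:2 pp3:1 pp4:1
Op 8: read(P1, v0) -> 148. No state change.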